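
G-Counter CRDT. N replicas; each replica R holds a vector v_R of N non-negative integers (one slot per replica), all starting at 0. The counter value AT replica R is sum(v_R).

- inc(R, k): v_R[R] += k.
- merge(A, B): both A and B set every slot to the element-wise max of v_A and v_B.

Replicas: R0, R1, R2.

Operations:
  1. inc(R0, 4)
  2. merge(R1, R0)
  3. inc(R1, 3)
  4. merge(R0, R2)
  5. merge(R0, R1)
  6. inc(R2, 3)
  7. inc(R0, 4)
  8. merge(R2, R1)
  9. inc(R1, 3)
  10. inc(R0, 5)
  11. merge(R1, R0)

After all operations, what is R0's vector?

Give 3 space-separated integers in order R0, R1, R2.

Op 1: inc R0 by 4 -> R0=(4,0,0) value=4
Op 2: merge R1<->R0 -> R1=(4,0,0) R0=(4,0,0)
Op 3: inc R1 by 3 -> R1=(4,3,0) value=7
Op 4: merge R0<->R2 -> R0=(4,0,0) R2=(4,0,0)
Op 5: merge R0<->R1 -> R0=(4,3,0) R1=(4,3,0)
Op 6: inc R2 by 3 -> R2=(4,0,3) value=7
Op 7: inc R0 by 4 -> R0=(8,3,0) value=11
Op 8: merge R2<->R1 -> R2=(4,3,3) R1=(4,3,3)
Op 9: inc R1 by 3 -> R1=(4,6,3) value=13
Op 10: inc R0 by 5 -> R0=(13,3,0) value=16
Op 11: merge R1<->R0 -> R1=(13,6,3) R0=(13,6,3)

Answer: 13 6 3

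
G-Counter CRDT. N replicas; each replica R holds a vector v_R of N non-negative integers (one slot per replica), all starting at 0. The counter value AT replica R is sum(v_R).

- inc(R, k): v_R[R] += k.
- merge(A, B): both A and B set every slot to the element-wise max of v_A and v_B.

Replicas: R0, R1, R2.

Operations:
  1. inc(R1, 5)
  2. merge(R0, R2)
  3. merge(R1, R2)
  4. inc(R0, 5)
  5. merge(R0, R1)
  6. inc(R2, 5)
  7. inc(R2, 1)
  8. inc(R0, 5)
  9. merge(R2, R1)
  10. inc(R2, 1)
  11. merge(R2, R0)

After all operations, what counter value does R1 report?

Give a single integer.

Op 1: inc R1 by 5 -> R1=(0,5,0) value=5
Op 2: merge R0<->R2 -> R0=(0,0,0) R2=(0,0,0)
Op 3: merge R1<->R2 -> R1=(0,5,0) R2=(0,5,0)
Op 4: inc R0 by 5 -> R0=(5,0,0) value=5
Op 5: merge R0<->R1 -> R0=(5,5,0) R1=(5,5,0)
Op 6: inc R2 by 5 -> R2=(0,5,5) value=10
Op 7: inc R2 by 1 -> R2=(0,5,6) value=11
Op 8: inc R0 by 5 -> R0=(10,5,0) value=15
Op 9: merge R2<->R1 -> R2=(5,5,6) R1=(5,5,6)
Op 10: inc R2 by 1 -> R2=(5,5,7) value=17
Op 11: merge R2<->R0 -> R2=(10,5,7) R0=(10,5,7)

Answer: 16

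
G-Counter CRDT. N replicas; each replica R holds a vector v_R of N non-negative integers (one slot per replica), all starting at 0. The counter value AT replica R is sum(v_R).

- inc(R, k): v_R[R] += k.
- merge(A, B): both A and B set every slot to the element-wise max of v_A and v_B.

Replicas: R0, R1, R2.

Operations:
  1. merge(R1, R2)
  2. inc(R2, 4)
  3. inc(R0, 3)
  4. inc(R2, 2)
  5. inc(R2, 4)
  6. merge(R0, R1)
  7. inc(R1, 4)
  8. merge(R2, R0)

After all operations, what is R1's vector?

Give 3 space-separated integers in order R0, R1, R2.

Answer: 3 4 0

Derivation:
Op 1: merge R1<->R2 -> R1=(0,0,0) R2=(0,0,0)
Op 2: inc R2 by 4 -> R2=(0,0,4) value=4
Op 3: inc R0 by 3 -> R0=(3,0,0) value=3
Op 4: inc R2 by 2 -> R2=(0,0,6) value=6
Op 5: inc R2 by 4 -> R2=(0,0,10) value=10
Op 6: merge R0<->R1 -> R0=(3,0,0) R1=(3,0,0)
Op 7: inc R1 by 4 -> R1=(3,4,0) value=7
Op 8: merge R2<->R0 -> R2=(3,0,10) R0=(3,0,10)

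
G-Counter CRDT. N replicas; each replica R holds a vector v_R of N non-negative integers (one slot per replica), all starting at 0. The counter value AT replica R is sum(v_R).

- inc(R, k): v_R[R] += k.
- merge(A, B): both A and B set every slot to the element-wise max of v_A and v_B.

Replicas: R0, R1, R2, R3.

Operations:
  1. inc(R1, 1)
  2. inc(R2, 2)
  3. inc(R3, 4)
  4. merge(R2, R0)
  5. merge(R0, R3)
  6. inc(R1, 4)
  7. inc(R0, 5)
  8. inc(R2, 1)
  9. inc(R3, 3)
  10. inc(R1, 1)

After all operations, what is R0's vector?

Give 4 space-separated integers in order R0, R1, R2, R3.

Op 1: inc R1 by 1 -> R1=(0,1,0,0) value=1
Op 2: inc R2 by 2 -> R2=(0,0,2,0) value=2
Op 3: inc R3 by 4 -> R3=(0,0,0,4) value=4
Op 4: merge R2<->R0 -> R2=(0,0,2,0) R0=(0,0,2,0)
Op 5: merge R0<->R3 -> R0=(0,0,2,4) R3=(0,0,2,4)
Op 6: inc R1 by 4 -> R1=(0,5,0,0) value=5
Op 7: inc R0 by 5 -> R0=(5,0,2,4) value=11
Op 8: inc R2 by 1 -> R2=(0,0,3,0) value=3
Op 9: inc R3 by 3 -> R3=(0,0,2,7) value=9
Op 10: inc R1 by 1 -> R1=(0,6,0,0) value=6

Answer: 5 0 2 4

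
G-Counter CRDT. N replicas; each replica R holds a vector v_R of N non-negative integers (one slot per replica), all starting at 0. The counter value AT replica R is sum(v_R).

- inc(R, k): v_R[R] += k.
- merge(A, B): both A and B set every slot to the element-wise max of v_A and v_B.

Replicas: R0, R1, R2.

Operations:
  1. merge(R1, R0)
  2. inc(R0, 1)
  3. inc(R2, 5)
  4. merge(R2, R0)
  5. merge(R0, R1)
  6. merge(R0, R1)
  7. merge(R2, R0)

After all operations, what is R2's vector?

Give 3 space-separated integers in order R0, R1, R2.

Op 1: merge R1<->R0 -> R1=(0,0,0) R0=(0,0,0)
Op 2: inc R0 by 1 -> R0=(1,0,0) value=1
Op 3: inc R2 by 5 -> R2=(0,0,5) value=5
Op 4: merge R2<->R0 -> R2=(1,0,5) R0=(1,0,5)
Op 5: merge R0<->R1 -> R0=(1,0,5) R1=(1,0,5)
Op 6: merge R0<->R1 -> R0=(1,0,5) R1=(1,0,5)
Op 7: merge R2<->R0 -> R2=(1,0,5) R0=(1,0,5)

Answer: 1 0 5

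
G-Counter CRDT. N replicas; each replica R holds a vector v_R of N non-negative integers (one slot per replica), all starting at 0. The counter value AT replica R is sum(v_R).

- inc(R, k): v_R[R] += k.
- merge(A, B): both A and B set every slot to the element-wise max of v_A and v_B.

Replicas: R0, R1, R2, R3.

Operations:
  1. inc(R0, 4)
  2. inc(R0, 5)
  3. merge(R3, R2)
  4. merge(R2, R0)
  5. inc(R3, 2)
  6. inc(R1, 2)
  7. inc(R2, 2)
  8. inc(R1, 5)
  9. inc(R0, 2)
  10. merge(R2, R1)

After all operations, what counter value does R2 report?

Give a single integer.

Op 1: inc R0 by 4 -> R0=(4,0,0,0) value=4
Op 2: inc R0 by 5 -> R0=(9,0,0,0) value=9
Op 3: merge R3<->R2 -> R3=(0,0,0,0) R2=(0,0,0,0)
Op 4: merge R2<->R0 -> R2=(9,0,0,0) R0=(9,0,0,0)
Op 5: inc R3 by 2 -> R3=(0,0,0,2) value=2
Op 6: inc R1 by 2 -> R1=(0,2,0,0) value=2
Op 7: inc R2 by 2 -> R2=(9,0,2,0) value=11
Op 8: inc R1 by 5 -> R1=(0,7,0,0) value=7
Op 9: inc R0 by 2 -> R0=(11,0,0,0) value=11
Op 10: merge R2<->R1 -> R2=(9,7,2,0) R1=(9,7,2,0)

Answer: 18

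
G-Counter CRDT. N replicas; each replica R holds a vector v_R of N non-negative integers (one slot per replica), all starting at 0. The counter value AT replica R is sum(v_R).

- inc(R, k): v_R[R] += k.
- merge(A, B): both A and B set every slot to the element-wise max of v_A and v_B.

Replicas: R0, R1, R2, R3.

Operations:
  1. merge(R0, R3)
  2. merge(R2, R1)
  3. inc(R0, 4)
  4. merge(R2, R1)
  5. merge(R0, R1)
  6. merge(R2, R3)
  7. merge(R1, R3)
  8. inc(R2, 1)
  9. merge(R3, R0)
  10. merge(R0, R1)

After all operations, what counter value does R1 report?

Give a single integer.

Answer: 4

Derivation:
Op 1: merge R0<->R3 -> R0=(0,0,0,0) R3=(0,0,0,0)
Op 2: merge R2<->R1 -> R2=(0,0,0,0) R1=(0,0,0,0)
Op 3: inc R0 by 4 -> R0=(4,0,0,0) value=4
Op 4: merge R2<->R1 -> R2=(0,0,0,0) R1=(0,0,0,0)
Op 5: merge R0<->R1 -> R0=(4,0,0,0) R1=(4,0,0,0)
Op 6: merge R2<->R3 -> R2=(0,0,0,0) R3=(0,0,0,0)
Op 7: merge R1<->R3 -> R1=(4,0,0,0) R3=(4,0,0,0)
Op 8: inc R2 by 1 -> R2=(0,0,1,0) value=1
Op 9: merge R3<->R0 -> R3=(4,0,0,0) R0=(4,0,0,0)
Op 10: merge R0<->R1 -> R0=(4,0,0,0) R1=(4,0,0,0)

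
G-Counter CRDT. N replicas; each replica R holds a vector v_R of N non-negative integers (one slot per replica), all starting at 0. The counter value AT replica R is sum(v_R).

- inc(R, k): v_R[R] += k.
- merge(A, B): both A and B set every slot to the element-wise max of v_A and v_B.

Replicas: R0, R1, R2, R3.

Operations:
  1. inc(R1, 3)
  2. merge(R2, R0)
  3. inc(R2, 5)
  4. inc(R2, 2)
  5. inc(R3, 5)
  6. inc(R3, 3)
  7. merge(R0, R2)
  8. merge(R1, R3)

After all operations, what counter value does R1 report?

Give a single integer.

Op 1: inc R1 by 3 -> R1=(0,3,0,0) value=3
Op 2: merge R2<->R0 -> R2=(0,0,0,0) R0=(0,0,0,0)
Op 3: inc R2 by 5 -> R2=(0,0,5,0) value=5
Op 4: inc R2 by 2 -> R2=(0,0,7,0) value=7
Op 5: inc R3 by 5 -> R3=(0,0,0,5) value=5
Op 6: inc R3 by 3 -> R3=(0,0,0,8) value=8
Op 7: merge R0<->R2 -> R0=(0,0,7,0) R2=(0,0,7,0)
Op 8: merge R1<->R3 -> R1=(0,3,0,8) R3=(0,3,0,8)

Answer: 11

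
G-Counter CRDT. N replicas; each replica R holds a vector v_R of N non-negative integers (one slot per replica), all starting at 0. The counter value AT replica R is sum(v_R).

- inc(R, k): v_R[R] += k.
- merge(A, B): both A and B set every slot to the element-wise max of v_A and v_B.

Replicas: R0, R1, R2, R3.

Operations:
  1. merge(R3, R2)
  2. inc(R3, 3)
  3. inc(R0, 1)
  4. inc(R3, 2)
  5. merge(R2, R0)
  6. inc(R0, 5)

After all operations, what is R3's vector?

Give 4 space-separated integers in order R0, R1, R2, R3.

Op 1: merge R3<->R2 -> R3=(0,0,0,0) R2=(0,0,0,0)
Op 2: inc R3 by 3 -> R3=(0,0,0,3) value=3
Op 3: inc R0 by 1 -> R0=(1,0,0,0) value=1
Op 4: inc R3 by 2 -> R3=(0,0,0,5) value=5
Op 5: merge R2<->R0 -> R2=(1,0,0,0) R0=(1,0,0,0)
Op 6: inc R0 by 5 -> R0=(6,0,0,0) value=6

Answer: 0 0 0 5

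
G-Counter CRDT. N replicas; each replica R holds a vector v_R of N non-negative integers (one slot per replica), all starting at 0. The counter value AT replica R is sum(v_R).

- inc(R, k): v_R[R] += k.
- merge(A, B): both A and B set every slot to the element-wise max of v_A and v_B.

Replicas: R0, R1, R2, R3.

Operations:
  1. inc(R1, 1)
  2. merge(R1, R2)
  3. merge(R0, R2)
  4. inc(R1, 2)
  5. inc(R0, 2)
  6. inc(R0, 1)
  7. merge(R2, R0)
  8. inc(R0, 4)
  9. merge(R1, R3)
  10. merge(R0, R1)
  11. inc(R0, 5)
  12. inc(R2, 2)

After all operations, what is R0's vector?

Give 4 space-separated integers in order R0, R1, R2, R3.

Op 1: inc R1 by 1 -> R1=(0,1,0,0) value=1
Op 2: merge R1<->R2 -> R1=(0,1,0,0) R2=(0,1,0,0)
Op 3: merge R0<->R2 -> R0=(0,1,0,0) R2=(0,1,0,0)
Op 4: inc R1 by 2 -> R1=(0,3,0,0) value=3
Op 5: inc R0 by 2 -> R0=(2,1,0,0) value=3
Op 6: inc R0 by 1 -> R0=(3,1,0,0) value=4
Op 7: merge R2<->R0 -> R2=(3,1,0,0) R0=(3,1,0,0)
Op 8: inc R0 by 4 -> R0=(7,1,0,0) value=8
Op 9: merge R1<->R3 -> R1=(0,3,0,0) R3=(0,3,0,0)
Op 10: merge R0<->R1 -> R0=(7,3,0,0) R1=(7,3,0,0)
Op 11: inc R0 by 5 -> R0=(12,3,0,0) value=15
Op 12: inc R2 by 2 -> R2=(3,1,2,0) value=6

Answer: 12 3 0 0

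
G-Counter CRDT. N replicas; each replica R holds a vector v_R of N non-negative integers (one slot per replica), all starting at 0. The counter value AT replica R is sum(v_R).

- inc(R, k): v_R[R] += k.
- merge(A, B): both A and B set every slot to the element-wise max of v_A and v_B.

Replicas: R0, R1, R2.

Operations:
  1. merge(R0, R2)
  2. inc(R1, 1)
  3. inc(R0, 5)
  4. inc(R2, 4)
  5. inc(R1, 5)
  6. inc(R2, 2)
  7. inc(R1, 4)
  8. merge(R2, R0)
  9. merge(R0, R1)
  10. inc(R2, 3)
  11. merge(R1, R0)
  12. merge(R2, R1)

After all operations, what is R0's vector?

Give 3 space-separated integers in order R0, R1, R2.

Op 1: merge R0<->R2 -> R0=(0,0,0) R2=(0,0,0)
Op 2: inc R1 by 1 -> R1=(0,1,0) value=1
Op 3: inc R0 by 5 -> R0=(5,0,0) value=5
Op 4: inc R2 by 4 -> R2=(0,0,4) value=4
Op 5: inc R1 by 5 -> R1=(0,6,0) value=6
Op 6: inc R2 by 2 -> R2=(0,0,6) value=6
Op 7: inc R1 by 4 -> R1=(0,10,0) value=10
Op 8: merge R2<->R0 -> R2=(5,0,6) R0=(5,0,6)
Op 9: merge R0<->R1 -> R0=(5,10,6) R1=(5,10,6)
Op 10: inc R2 by 3 -> R2=(5,0,9) value=14
Op 11: merge R1<->R0 -> R1=(5,10,6) R0=(5,10,6)
Op 12: merge R2<->R1 -> R2=(5,10,9) R1=(5,10,9)

Answer: 5 10 6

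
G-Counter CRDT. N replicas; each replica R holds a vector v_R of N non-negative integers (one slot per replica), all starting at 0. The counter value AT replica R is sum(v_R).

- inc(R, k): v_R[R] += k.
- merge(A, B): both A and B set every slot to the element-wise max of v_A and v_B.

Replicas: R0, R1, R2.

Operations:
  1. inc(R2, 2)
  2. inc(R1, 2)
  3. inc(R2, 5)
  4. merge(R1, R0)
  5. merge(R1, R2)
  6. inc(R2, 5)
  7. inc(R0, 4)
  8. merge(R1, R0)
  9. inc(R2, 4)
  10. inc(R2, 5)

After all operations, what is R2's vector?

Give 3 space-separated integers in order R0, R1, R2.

Op 1: inc R2 by 2 -> R2=(0,0,2) value=2
Op 2: inc R1 by 2 -> R1=(0,2,0) value=2
Op 3: inc R2 by 5 -> R2=(0,0,7) value=7
Op 4: merge R1<->R0 -> R1=(0,2,0) R0=(0,2,0)
Op 5: merge R1<->R2 -> R1=(0,2,7) R2=(0,2,7)
Op 6: inc R2 by 5 -> R2=(0,2,12) value=14
Op 7: inc R0 by 4 -> R0=(4,2,0) value=6
Op 8: merge R1<->R0 -> R1=(4,2,7) R0=(4,2,7)
Op 9: inc R2 by 4 -> R2=(0,2,16) value=18
Op 10: inc R2 by 5 -> R2=(0,2,21) value=23

Answer: 0 2 21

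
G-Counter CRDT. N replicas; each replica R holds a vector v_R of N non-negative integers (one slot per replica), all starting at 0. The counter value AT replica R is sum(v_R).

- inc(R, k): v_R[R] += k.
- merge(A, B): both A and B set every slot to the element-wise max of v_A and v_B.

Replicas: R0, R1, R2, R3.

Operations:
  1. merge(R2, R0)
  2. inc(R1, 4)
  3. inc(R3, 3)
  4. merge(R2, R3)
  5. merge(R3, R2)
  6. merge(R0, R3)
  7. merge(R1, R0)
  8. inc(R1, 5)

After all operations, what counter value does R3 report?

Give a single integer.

Answer: 3

Derivation:
Op 1: merge R2<->R0 -> R2=(0,0,0,0) R0=(0,0,0,0)
Op 2: inc R1 by 4 -> R1=(0,4,0,0) value=4
Op 3: inc R3 by 3 -> R3=(0,0,0,3) value=3
Op 4: merge R2<->R3 -> R2=(0,0,0,3) R3=(0,0,0,3)
Op 5: merge R3<->R2 -> R3=(0,0,0,3) R2=(0,0,0,3)
Op 6: merge R0<->R3 -> R0=(0,0,0,3) R3=(0,0,0,3)
Op 7: merge R1<->R0 -> R1=(0,4,0,3) R0=(0,4,0,3)
Op 8: inc R1 by 5 -> R1=(0,9,0,3) value=12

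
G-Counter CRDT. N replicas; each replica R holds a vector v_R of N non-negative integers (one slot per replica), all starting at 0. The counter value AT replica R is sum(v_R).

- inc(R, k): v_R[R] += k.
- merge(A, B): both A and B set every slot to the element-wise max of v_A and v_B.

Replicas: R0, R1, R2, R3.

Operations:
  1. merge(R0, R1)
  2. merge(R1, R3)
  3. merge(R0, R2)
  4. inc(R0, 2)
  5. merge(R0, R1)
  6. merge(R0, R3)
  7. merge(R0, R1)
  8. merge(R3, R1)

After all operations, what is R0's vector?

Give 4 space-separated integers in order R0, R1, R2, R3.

Answer: 2 0 0 0

Derivation:
Op 1: merge R0<->R1 -> R0=(0,0,0,0) R1=(0,0,0,0)
Op 2: merge R1<->R3 -> R1=(0,0,0,0) R3=(0,0,0,0)
Op 3: merge R0<->R2 -> R0=(0,0,0,0) R2=(0,0,0,0)
Op 4: inc R0 by 2 -> R0=(2,0,0,0) value=2
Op 5: merge R0<->R1 -> R0=(2,0,0,0) R1=(2,0,0,0)
Op 6: merge R0<->R3 -> R0=(2,0,0,0) R3=(2,0,0,0)
Op 7: merge R0<->R1 -> R0=(2,0,0,0) R1=(2,0,0,0)
Op 8: merge R3<->R1 -> R3=(2,0,0,0) R1=(2,0,0,0)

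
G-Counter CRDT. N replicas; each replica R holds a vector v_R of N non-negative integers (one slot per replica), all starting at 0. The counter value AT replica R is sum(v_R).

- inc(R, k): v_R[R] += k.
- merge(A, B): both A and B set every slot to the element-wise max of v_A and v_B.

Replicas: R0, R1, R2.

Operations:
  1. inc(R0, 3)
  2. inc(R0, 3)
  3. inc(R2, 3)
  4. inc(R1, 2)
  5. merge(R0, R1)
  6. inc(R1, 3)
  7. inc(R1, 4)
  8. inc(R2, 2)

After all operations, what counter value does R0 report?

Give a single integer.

Answer: 8

Derivation:
Op 1: inc R0 by 3 -> R0=(3,0,0) value=3
Op 2: inc R0 by 3 -> R0=(6,0,0) value=6
Op 3: inc R2 by 3 -> R2=(0,0,3) value=3
Op 4: inc R1 by 2 -> R1=(0,2,0) value=2
Op 5: merge R0<->R1 -> R0=(6,2,0) R1=(6,2,0)
Op 6: inc R1 by 3 -> R1=(6,5,0) value=11
Op 7: inc R1 by 4 -> R1=(6,9,0) value=15
Op 8: inc R2 by 2 -> R2=(0,0,5) value=5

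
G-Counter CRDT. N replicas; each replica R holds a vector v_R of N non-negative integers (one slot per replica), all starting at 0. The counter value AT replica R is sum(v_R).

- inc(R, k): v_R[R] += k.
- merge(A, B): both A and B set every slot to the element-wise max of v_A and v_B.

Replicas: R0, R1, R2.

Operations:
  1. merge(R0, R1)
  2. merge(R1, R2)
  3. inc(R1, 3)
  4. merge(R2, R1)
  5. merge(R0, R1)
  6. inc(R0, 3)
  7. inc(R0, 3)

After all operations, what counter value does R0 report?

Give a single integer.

Op 1: merge R0<->R1 -> R0=(0,0,0) R1=(0,0,0)
Op 2: merge R1<->R2 -> R1=(0,0,0) R2=(0,0,0)
Op 3: inc R1 by 3 -> R1=(0,3,0) value=3
Op 4: merge R2<->R1 -> R2=(0,3,0) R1=(0,3,0)
Op 5: merge R0<->R1 -> R0=(0,3,0) R1=(0,3,0)
Op 6: inc R0 by 3 -> R0=(3,3,0) value=6
Op 7: inc R0 by 3 -> R0=(6,3,0) value=9

Answer: 9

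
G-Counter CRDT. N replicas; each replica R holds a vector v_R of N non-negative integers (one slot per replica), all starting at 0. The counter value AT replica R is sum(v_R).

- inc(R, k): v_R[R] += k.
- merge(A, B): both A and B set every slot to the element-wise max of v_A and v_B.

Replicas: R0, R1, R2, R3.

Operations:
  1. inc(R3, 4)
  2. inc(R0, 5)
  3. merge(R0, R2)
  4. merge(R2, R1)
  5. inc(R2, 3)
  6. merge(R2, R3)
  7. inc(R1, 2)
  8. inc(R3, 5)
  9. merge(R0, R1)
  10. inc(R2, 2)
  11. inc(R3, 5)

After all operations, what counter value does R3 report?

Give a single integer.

Op 1: inc R3 by 4 -> R3=(0,0,0,4) value=4
Op 2: inc R0 by 5 -> R0=(5,0,0,0) value=5
Op 3: merge R0<->R2 -> R0=(5,0,0,0) R2=(5,0,0,0)
Op 4: merge R2<->R1 -> R2=(5,0,0,0) R1=(5,0,0,0)
Op 5: inc R2 by 3 -> R2=(5,0,3,0) value=8
Op 6: merge R2<->R3 -> R2=(5,0,3,4) R3=(5,0,3,4)
Op 7: inc R1 by 2 -> R1=(5,2,0,0) value=7
Op 8: inc R3 by 5 -> R3=(5,0,3,9) value=17
Op 9: merge R0<->R1 -> R0=(5,2,0,0) R1=(5,2,0,0)
Op 10: inc R2 by 2 -> R2=(5,0,5,4) value=14
Op 11: inc R3 by 5 -> R3=(5,0,3,14) value=22

Answer: 22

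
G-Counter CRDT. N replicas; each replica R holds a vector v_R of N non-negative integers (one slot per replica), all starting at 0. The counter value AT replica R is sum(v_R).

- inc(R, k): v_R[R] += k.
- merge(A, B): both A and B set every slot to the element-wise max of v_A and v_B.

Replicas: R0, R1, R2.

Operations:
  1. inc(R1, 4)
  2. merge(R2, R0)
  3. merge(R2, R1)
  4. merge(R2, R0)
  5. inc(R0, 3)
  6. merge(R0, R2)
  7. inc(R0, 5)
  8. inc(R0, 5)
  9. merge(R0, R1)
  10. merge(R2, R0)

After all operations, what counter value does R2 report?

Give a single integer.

Op 1: inc R1 by 4 -> R1=(0,4,0) value=4
Op 2: merge R2<->R0 -> R2=(0,0,0) R0=(0,0,0)
Op 3: merge R2<->R1 -> R2=(0,4,0) R1=(0,4,0)
Op 4: merge R2<->R0 -> R2=(0,4,0) R0=(0,4,0)
Op 5: inc R0 by 3 -> R0=(3,4,0) value=7
Op 6: merge R0<->R2 -> R0=(3,4,0) R2=(3,4,0)
Op 7: inc R0 by 5 -> R0=(8,4,0) value=12
Op 8: inc R0 by 5 -> R0=(13,4,0) value=17
Op 9: merge R0<->R1 -> R0=(13,4,0) R1=(13,4,0)
Op 10: merge R2<->R0 -> R2=(13,4,0) R0=(13,4,0)

Answer: 17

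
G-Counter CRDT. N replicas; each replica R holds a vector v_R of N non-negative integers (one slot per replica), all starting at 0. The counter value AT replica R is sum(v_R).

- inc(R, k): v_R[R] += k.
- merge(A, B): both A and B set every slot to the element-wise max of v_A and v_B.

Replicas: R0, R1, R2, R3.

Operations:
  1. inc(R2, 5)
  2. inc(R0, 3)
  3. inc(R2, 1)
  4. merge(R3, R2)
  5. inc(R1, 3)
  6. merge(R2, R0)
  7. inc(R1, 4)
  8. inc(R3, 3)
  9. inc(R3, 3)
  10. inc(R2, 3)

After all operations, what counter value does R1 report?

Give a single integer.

Op 1: inc R2 by 5 -> R2=(0,0,5,0) value=5
Op 2: inc R0 by 3 -> R0=(3,0,0,0) value=3
Op 3: inc R2 by 1 -> R2=(0,0,6,0) value=6
Op 4: merge R3<->R2 -> R3=(0,0,6,0) R2=(0,0,6,0)
Op 5: inc R1 by 3 -> R1=(0,3,0,0) value=3
Op 6: merge R2<->R0 -> R2=(3,0,6,0) R0=(3,0,6,0)
Op 7: inc R1 by 4 -> R1=(0,7,0,0) value=7
Op 8: inc R3 by 3 -> R3=(0,0,6,3) value=9
Op 9: inc R3 by 3 -> R3=(0,0,6,6) value=12
Op 10: inc R2 by 3 -> R2=(3,0,9,0) value=12

Answer: 7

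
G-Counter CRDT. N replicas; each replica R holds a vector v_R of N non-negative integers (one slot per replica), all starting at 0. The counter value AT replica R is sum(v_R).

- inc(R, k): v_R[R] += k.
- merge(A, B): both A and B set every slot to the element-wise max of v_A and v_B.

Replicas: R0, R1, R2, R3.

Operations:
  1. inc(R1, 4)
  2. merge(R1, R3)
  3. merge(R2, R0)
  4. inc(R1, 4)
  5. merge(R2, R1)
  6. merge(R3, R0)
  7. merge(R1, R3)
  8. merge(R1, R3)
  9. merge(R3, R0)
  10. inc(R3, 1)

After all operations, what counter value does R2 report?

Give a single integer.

Op 1: inc R1 by 4 -> R1=(0,4,0,0) value=4
Op 2: merge R1<->R3 -> R1=(0,4,0,0) R3=(0,4,0,0)
Op 3: merge R2<->R0 -> R2=(0,0,0,0) R0=(0,0,0,0)
Op 4: inc R1 by 4 -> R1=(0,8,0,0) value=8
Op 5: merge R2<->R1 -> R2=(0,8,0,0) R1=(0,8,0,0)
Op 6: merge R3<->R0 -> R3=(0,4,0,0) R0=(0,4,0,0)
Op 7: merge R1<->R3 -> R1=(0,8,0,0) R3=(0,8,0,0)
Op 8: merge R1<->R3 -> R1=(0,8,0,0) R3=(0,8,0,0)
Op 9: merge R3<->R0 -> R3=(0,8,0,0) R0=(0,8,0,0)
Op 10: inc R3 by 1 -> R3=(0,8,0,1) value=9

Answer: 8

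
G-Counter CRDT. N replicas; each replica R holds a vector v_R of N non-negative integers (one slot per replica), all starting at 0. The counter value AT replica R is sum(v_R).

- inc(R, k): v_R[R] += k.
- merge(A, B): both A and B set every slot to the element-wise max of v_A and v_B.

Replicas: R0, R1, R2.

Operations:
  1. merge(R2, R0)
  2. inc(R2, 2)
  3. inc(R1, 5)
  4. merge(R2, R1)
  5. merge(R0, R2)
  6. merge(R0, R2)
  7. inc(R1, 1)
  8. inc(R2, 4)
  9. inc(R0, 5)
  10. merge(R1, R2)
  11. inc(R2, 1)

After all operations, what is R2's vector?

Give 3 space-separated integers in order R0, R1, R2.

Answer: 0 6 7

Derivation:
Op 1: merge R2<->R0 -> R2=(0,0,0) R0=(0,0,0)
Op 2: inc R2 by 2 -> R2=(0,0,2) value=2
Op 3: inc R1 by 5 -> R1=(0,5,0) value=5
Op 4: merge R2<->R1 -> R2=(0,5,2) R1=(0,5,2)
Op 5: merge R0<->R2 -> R0=(0,5,2) R2=(0,5,2)
Op 6: merge R0<->R2 -> R0=(0,5,2) R2=(0,5,2)
Op 7: inc R1 by 1 -> R1=(0,6,2) value=8
Op 8: inc R2 by 4 -> R2=(0,5,6) value=11
Op 9: inc R0 by 5 -> R0=(5,5,2) value=12
Op 10: merge R1<->R2 -> R1=(0,6,6) R2=(0,6,6)
Op 11: inc R2 by 1 -> R2=(0,6,7) value=13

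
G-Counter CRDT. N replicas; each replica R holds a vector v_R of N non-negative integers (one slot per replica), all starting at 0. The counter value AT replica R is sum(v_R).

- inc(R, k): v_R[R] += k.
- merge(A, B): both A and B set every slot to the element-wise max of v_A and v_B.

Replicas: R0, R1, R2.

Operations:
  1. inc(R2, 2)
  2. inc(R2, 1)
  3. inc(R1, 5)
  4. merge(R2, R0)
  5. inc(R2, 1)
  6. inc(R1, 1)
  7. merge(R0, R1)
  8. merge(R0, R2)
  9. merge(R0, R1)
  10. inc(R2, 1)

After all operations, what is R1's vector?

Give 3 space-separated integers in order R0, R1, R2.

Answer: 0 6 4

Derivation:
Op 1: inc R2 by 2 -> R2=(0,0,2) value=2
Op 2: inc R2 by 1 -> R2=(0,0,3) value=3
Op 3: inc R1 by 5 -> R1=(0,5,0) value=5
Op 4: merge R2<->R0 -> R2=(0,0,3) R0=(0,0,3)
Op 5: inc R2 by 1 -> R2=(0,0,4) value=4
Op 6: inc R1 by 1 -> R1=(0,6,0) value=6
Op 7: merge R0<->R1 -> R0=(0,6,3) R1=(0,6,3)
Op 8: merge R0<->R2 -> R0=(0,6,4) R2=(0,6,4)
Op 9: merge R0<->R1 -> R0=(0,6,4) R1=(0,6,4)
Op 10: inc R2 by 1 -> R2=(0,6,5) value=11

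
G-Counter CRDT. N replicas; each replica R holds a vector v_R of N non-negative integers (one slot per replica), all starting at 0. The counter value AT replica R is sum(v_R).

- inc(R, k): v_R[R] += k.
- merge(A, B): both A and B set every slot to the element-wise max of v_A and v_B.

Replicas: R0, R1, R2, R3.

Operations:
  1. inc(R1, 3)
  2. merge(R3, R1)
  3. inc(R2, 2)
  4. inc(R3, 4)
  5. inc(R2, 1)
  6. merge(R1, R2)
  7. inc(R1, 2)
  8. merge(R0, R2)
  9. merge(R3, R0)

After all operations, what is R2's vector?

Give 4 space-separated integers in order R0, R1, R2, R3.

Answer: 0 3 3 0

Derivation:
Op 1: inc R1 by 3 -> R1=(0,3,0,0) value=3
Op 2: merge R3<->R1 -> R3=(0,3,0,0) R1=(0,3,0,0)
Op 3: inc R2 by 2 -> R2=(0,0,2,0) value=2
Op 4: inc R3 by 4 -> R3=(0,3,0,4) value=7
Op 5: inc R2 by 1 -> R2=(0,0,3,0) value=3
Op 6: merge R1<->R2 -> R1=(0,3,3,0) R2=(0,3,3,0)
Op 7: inc R1 by 2 -> R1=(0,5,3,0) value=8
Op 8: merge R0<->R2 -> R0=(0,3,3,0) R2=(0,3,3,0)
Op 9: merge R3<->R0 -> R3=(0,3,3,4) R0=(0,3,3,4)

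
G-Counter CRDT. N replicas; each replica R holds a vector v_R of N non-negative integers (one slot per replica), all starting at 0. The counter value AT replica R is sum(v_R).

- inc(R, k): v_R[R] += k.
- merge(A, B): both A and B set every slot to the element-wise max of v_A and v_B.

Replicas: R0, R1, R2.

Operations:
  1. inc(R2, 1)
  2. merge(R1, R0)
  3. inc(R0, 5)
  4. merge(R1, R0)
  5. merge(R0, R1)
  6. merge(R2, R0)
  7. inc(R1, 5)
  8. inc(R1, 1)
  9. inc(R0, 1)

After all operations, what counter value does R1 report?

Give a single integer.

Op 1: inc R2 by 1 -> R2=(0,0,1) value=1
Op 2: merge R1<->R0 -> R1=(0,0,0) R0=(0,0,0)
Op 3: inc R0 by 5 -> R0=(5,0,0) value=5
Op 4: merge R1<->R0 -> R1=(5,0,0) R0=(5,0,0)
Op 5: merge R0<->R1 -> R0=(5,0,0) R1=(5,0,0)
Op 6: merge R2<->R0 -> R2=(5,0,1) R0=(5,0,1)
Op 7: inc R1 by 5 -> R1=(5,5,0) value=10
Op 8: inc R1 by 1 -> R1=(5,6,0) value=11
Op 9: inc R0 by 1 -> R0=(6,0,1) value=7

Answer: 11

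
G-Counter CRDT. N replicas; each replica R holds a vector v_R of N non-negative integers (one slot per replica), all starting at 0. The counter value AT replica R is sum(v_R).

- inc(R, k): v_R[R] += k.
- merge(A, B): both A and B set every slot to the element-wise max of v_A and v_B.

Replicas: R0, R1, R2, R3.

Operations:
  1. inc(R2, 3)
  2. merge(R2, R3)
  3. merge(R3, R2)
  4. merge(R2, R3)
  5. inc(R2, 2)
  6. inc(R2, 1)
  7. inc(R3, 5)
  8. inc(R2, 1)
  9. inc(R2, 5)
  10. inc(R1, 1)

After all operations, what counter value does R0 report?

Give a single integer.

Answer: 0

Derivation:
Op 1: inc R2 by 3 -> R2=(0,0,3,0) value=3
Op 2: merge R2<->R3 -> R2=(0,0,3,0) R3=(0,0,3,0)
Op 3: merge R3<->R2 -> R3=(0,0,3,0) R2=(0,0,3,0)
Op 4: merge R2<->R3 -> R2=(0,0,3,0) R3=(0,0,3,0)
Op 5: inc R2 by 2 -> R2=(0,0,5,0) value=5
Op 6: inc R2 by 1 -> R2=(0,0,6,0) value=6
Op 7: inc R3 by 5 -> R3=(0,0,3,5) value=8
Op 8: inc R2 by 1 -> R2=(0,0,7,0) value=7
Op 9: inc R2 by 5 -> R2=(0,0,12,0) value=12
Op 10: inc R1 by 1 -> R1=(0,1,0,0) value=1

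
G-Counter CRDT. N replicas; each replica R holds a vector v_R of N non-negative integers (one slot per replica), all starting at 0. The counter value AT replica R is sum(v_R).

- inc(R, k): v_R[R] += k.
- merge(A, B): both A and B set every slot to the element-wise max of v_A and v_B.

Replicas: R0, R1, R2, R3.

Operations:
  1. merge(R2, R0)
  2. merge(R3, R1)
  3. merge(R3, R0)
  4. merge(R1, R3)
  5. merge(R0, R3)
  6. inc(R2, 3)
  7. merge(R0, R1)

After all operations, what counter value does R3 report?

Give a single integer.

Op 1: merge R2<->R0 -> R2=(0,0,0,0) R0=(0,0,0,0)
Op 2: merge R3<->R1 -> R3=(0,0,0,0) R1=(0,0,0,0)
Op 3: merge R3<->R0 -> R3=(0,0,0,0) R0=(0,0,0,0)
Op 4: merge R1<->R3 -> R1=(0,0,0,0) R3=(0,0,0,0)
Op 5: merge R0<->R3 -> R0=(0,0,0,0) R3=(0,0,0,0)
Op 6: inc R2 by 3 -> R2=(0,0,3,0) value=3
Op 7: merge R0<->R1 -> R0=(0,0,0,0) R1=(0,0,0,0)

Answer: 0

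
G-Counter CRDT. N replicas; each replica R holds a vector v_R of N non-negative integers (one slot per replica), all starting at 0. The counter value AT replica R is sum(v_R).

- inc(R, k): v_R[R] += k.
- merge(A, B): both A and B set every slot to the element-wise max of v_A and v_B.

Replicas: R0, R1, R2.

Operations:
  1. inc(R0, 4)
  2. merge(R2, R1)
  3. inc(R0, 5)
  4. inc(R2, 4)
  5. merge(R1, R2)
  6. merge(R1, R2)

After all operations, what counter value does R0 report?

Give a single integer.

Op 1: inc R0 by 4 -> R0=(4,0,0) value=4
Op 2: merge R2<->R1 -> R2=(0,0,0) R1=(0,0,0)
Op 3: inc R0 by 5 -> R0=(9,0,0) value=9
Op 4: inc R2 by 4 -> R2=(0,0,4) value=4
Op 5: merge R1<->R2 -> R1=(0,0,4) R2=(0,0,4)
Op 6: merge R1<->R2 -> R1=(0,0,4) R2=(0,0,4)

Answer: 9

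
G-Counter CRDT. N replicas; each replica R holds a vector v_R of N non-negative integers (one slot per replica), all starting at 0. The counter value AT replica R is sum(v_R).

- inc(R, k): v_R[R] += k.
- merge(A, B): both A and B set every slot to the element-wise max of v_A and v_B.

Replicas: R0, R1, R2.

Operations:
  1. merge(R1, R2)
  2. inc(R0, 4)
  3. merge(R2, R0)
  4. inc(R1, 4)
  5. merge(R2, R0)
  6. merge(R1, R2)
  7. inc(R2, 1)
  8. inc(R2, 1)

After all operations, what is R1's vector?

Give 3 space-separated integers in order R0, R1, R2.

Op 1: merge R1<->R2 -> R1=(0,0,0) R2=(0,0,0)
Op 2: inc R0 by 4 -> R0=(4,0,0) value=4
Op 3: merge R2<->R0 -> R2=(4,0,0) R0=(4,0,0)
Op 4: inc R1 by 4 -> R1=(0,4,0) value=4
Op 5: merge R2<->R0 -> R2=(4,0,0) R0=(4,0,0)
Op 6: merge R1<->R2 -> R1=(4,4,0) R2=(4,4,0)
Op 7: inc R2 by 1 -> R2=(4,4,1) value=9
Op 8: inc R2 by 1 -> R2=(4,4,2) value=10

Answer: 4 4 0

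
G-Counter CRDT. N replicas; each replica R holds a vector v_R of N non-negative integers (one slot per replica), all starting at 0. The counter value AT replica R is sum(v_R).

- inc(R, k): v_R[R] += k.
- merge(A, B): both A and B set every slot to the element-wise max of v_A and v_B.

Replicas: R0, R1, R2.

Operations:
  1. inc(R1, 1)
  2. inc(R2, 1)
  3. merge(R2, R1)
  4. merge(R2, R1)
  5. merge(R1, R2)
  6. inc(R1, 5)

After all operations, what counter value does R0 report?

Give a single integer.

Answer: 0

Derivation:
Op 1: inc R1 by 1 -> R1=(0,1,0) value=1
Op 2: inc R2 by 1 -> R2=(0,0,1) value=1
Op 3: merge R2<->R1 -> R2=(0,1,1) R1=(0,1,1)
Op 4: merge R2<->R1 -> R2=(0,1,1) R1=(0,1,1)
Op 5: merge R1<->R2 -> R1=(0,1,1) R2=(0,1,1)
Op 6: inc R1 by 5 -> R1=(0,6,1) value=7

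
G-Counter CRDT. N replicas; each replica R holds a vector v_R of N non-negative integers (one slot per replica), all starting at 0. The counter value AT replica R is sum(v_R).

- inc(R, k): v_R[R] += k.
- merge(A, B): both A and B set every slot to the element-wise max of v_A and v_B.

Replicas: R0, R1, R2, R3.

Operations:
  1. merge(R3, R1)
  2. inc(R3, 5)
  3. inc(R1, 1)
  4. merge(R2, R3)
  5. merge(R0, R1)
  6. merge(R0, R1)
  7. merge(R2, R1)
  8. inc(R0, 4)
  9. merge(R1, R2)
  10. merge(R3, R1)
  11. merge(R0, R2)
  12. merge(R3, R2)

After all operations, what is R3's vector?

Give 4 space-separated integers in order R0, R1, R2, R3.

Op 1: merge R3<->R1 -> R3=(0,0,0,0) R1=(0,0,0,0)
Op 2: inc R3 by 5 -> R3=(0,0,0,5) value=5
Op 3: inc R1 by 1 -> R1=(0,1,0,0) value=1
Op 4: merge R2<->R3 -> R2=(0,0,0,5) R3=(0,0,0,5)
Op 5: merge R0<->R1 -> R0=(0,1,0,0) R1=(0,1,0,0)
Op 6: merge R0<->R1 -> R0=(0,1,0,0) R1=(0,1,0,0)
Op 7: merge R2<->R1 -> R2=(0,1,0,5) R1=(0,1,0,5)
Op 8: inc R0 by 4 -> R0=(4,1,0,0) value=5
Op 9: merge R1<->R2 -> R1=(0,1,0,5) R2=(0,1,0,5)
Op 10: merge R3<->R1 -> R3=(0,1,0,5) R1=(0,1,0,5)
Op 11: merge R0<->R2 -> R0=(4,1,0,5) R2=(4,1,0,5)
Op 12: merge R3<->R2 -> R3=(4,1,0,5) R2=(4,1,0,5)

Answer: 4 1 0 5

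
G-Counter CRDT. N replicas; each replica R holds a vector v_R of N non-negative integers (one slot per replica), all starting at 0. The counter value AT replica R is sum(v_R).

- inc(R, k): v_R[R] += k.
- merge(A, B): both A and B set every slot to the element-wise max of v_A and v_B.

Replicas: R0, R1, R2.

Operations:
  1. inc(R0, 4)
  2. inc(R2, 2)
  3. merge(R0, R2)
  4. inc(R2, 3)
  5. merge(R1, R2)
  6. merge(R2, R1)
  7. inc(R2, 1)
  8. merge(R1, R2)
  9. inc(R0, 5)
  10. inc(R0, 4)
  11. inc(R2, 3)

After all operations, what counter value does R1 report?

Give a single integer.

Op 1: inc R0 by 4 -> R0=(4,0,0) value=4
Op 2: inc R2 by 2 -> R2=(0,0,2) value=2
Op 3: merge R0<->R2 -> R0=(4,0,2) R2=(4,0,2)
Op 4: inc R2 by 3 -> R2=(4,0,5) value=9
Op 5: merge R1<->R2 -> R1=(4,0,5) R2=(4,0,5)
Op 6: merge R2<->R1 -> R2=(4,0,5) R1=(4,0,5)
Op 7: inc R2 by 1 -> R2=(4,0,6) value=10
Op 8: merge R1<->R2 -> R1=(4,0,6) R2=(4,0,6)
Op 9: inc R0 by 5 -> R0=(9,0,2) value=11
Op 10: inc R0 by 4 -> R0=(13,0,2) value=15
Op 11: inc R2 by 3 -> R2=(4,0,9) value=13

Answer: 10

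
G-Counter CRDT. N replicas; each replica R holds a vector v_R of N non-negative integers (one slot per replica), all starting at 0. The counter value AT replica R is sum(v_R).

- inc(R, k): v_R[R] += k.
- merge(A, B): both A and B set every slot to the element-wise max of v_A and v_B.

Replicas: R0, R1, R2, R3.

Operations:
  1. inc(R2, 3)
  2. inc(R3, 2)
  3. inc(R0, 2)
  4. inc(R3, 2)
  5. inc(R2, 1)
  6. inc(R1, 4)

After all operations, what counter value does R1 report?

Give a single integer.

Op 1: inc R2 by 3 -> R2=(0,0,3,0) value=3
Op 2: inc R3 by 2 -> R3=(0,0,0,2) value=2
Op 3: inc R0 by 2 -> R0=(2,0,0,0) value=2
Op 4: inc R3 by 2 -> R3=(0,0,0,4) value=4
Op 5: inc R2 by 1 -> R2=(0,0,4,0) value=4
Op 6: inc R1 by 4 -> R1=(0,4,0,0) value=4

Answer: 4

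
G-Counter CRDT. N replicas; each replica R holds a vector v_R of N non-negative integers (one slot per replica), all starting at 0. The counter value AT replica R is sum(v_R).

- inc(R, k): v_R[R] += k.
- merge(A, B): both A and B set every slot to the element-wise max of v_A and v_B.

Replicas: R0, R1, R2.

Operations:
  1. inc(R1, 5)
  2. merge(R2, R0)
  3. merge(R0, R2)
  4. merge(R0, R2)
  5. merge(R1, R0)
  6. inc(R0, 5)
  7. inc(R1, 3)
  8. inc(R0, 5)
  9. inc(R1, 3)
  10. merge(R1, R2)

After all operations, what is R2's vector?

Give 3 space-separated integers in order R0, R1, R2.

Op 1: inc R1 by 5 -> R1=(0,5,0) value=5
Op 2: merge R2<->R0 -> R2=(0,0,0) R0=(0,0,0)
Op 3: merge R0<->R2 -> R0=(0,0,0) R2=(0,0,0)
Op 4: merge R0<->R2 -> R0=(0,0,0) R2=(0,0,0)
Op 5: merge R1<->R0 -> R1=(0,5,0) R0=(0,5,0)
Op 6: inc R0 by 5 -> R0=(5,5,0) value=10
Op 7: inc R1 by 3 -> R1=(0,8,0) value=8
Op 8: inc R0 by 5 -> R0=(10,5,0) value=15
Op 9: inc R1 by 3 -> R1=(0,11,0) value=11
Op 10: merge R1<->R2 -> R1=(0,11,0) R2=(0,11,0)

Answer: 0 11 0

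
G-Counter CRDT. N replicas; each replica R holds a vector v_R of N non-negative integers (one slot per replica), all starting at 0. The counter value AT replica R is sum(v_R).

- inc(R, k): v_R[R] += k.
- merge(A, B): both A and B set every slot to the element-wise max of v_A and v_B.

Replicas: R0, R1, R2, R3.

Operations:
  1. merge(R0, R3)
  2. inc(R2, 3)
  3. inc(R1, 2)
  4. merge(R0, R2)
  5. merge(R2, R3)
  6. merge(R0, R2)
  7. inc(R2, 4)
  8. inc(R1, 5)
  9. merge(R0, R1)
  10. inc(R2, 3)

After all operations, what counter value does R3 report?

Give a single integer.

Answer: 3

Derivation:
Op 1: merge R0<->R3 -> R0=(0,0,0,0) R3=(0,0,0,0)
Op 2: inc R2 by 3 -> R2=(0,0,3,0) value=3
Op 3: inc R1 by 2 -> R1=(0,2,0,0) value=2
Op 4: merge R0<->R2 -> R0=(0,0,3,0) R2=(0,0,3,0)
Op 5: merge R2<->R3 -> R2=(0,0,3,0) R3=(0,0,3,0)
Op 6: merge R0<->R2 -> R0=(0,0,3,0) R2=(0,0,3,0)
Op 7: inc R2 by 4 -> R2=(0,0,7,0) value=7
Op 8: inc R1 by 5 -> R1=(0,7,0,0) value=7
Op 9: merge R0<->R1 -> R0=(0,7,3,0) R1=(0,7,3,0)
Op 10: inc R2 by 3 -> R2=(0,0,10,0) value=10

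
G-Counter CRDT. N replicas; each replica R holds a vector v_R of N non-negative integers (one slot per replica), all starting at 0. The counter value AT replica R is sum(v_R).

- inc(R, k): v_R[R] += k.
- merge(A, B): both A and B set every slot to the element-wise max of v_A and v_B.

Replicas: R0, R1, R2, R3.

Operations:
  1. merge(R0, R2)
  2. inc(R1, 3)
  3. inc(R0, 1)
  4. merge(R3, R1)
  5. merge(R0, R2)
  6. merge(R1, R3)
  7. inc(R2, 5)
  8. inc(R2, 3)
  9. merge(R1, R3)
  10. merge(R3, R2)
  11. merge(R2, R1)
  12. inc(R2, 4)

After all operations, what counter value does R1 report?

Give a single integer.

Answer: 12

Derivation:
Op 1: merge R0<->R2 -> R0=(0,0,0,0) R2=(0,0,0,0)
Op 2: inc R1 by 3 -> R1=(0,3,0,0) value=3
Op 3: inc R0 by 1 -> R0=(1,0,0,0) value=1
Op 4: merge R3<->R1 -> R3=(0,3,0,0) R1=(0,3,0,0)
Op 5: merge R0<->R2 -> R0=(1,0,0,0) R2=(1,0,0,0)
Op 6: merge R1<->R3 -> R1=(0,3,0,0) R3=(0,3,0,0)
Op 7: inc R2 by 5 -> R2=(1,0,5,0) value=6
Op 8: inc R2 by 3 -> R2=(1,0,8,0) value=9
Op 9: merge R1<->R3 -> R1=(0,3,0,0) R3=(0,3,0,0)
Op 10: merge R3<->R2 -> R3=(1,3,8,0) R2=(1,3,8,0)
Op 11: merge R2<->R1 -> R2=(1,3,8,0) R1=(1,3,8,0)
Op 12: inc R2 by 4 -> R2=(1,3,12,0) value=16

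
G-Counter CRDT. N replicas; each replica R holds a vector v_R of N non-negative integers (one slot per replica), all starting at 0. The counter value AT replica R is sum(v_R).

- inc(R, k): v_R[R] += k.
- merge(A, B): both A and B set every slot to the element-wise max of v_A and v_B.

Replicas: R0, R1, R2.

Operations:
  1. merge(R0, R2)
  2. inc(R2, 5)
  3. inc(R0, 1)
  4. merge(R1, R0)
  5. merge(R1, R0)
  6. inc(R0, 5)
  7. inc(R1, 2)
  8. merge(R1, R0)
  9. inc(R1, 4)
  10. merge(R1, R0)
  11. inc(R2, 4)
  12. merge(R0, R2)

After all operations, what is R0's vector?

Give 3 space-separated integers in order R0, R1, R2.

Op 1: merge R0<->R2 -> R0=(0,0,0) R2=(0,0,0)
Op 2: inc R2 by 5 -> R2=(0,0,5) value=5
Op 3: inc R0 by 1 -> R0=(1,0,0) value=1
Op 4: merge R1<->R0 -> R1=(1,0,0) R0=(1,0,0)
Op 5: merge R1<->R0 -> R1=(1,0,0) R0=(1,0,0)
Op 6: inc R0 by 5 -> R0=(6,0,0) value=6
Op 7: inc R1 by 2 -> R1=(1,2,0) value=3
Op 8: merge R1<->R0 -> R1=(6,2,0) R0=(6,2,0)
Op 9: inc R1 by 4 -> R1=(6,6,0) value=12
Op 10: merge R1<->R0 -> R1=(6,6,0) R0=(6,6,0)
Op 11: inc R2 by 4 -> R2=(0,0,9) value=9
Op 12: merge R0<->R2 -> R0=(6,6,9) R2=(6,6,9)

Answer: 6 6 9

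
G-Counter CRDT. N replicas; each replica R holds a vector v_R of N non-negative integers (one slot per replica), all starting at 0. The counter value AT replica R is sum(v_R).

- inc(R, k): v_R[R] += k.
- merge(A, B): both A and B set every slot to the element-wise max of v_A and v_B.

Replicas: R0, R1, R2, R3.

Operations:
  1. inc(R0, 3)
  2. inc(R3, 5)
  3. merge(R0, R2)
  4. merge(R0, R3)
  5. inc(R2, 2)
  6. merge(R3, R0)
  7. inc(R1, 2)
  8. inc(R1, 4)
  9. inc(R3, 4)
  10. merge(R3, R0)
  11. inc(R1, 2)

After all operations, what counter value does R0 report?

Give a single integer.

Answer: 12

Derivation:
Op 1: inc R0 by 3 -> R0=(3,0,0,0) value=3
Op 2: inc R3 by 5 -> R3=(0,0,0,5) value=5
Op 3: merge R0<->R2 -> R0=(3,0,0,0) R2=(3,0,0,0)
Op 4: merge R0<->R3 -> R0=(3,0,0,5) R3=(3,0,0,5)
Op 5: inc R2 by 2 -> R2=(3,0,2,0) value=5
Op 6: merge R3<->R0 -> R3=(3,0,0,5) R0=(3,0,0,5)
Op 7: inc R1 by 2 -> R1=(0,2,0,0) value=2
Op 8: inc R1 by 4 -> R1=(0,6,0,0) value=6
Op 9: inc R3 by 4 -> R3=(3,0,0,9) value=12
Op 10: merge R3<->R0 -> R3=(3,0,0,9) R0=(3,0,0,9)
Op 11: inc R1 by 2 -> R1=(0,8,0,0) value=8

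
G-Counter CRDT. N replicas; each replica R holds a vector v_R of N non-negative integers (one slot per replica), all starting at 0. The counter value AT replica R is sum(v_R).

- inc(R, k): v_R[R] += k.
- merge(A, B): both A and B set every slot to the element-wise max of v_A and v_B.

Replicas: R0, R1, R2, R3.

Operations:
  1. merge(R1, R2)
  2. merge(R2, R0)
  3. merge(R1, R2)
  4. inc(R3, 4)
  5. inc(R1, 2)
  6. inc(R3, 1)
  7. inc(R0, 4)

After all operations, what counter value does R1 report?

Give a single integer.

Answer: 2

Derivation:
Op 1: merge R1<->R2 -> R1=(0,0,0,0) R2=(0,0,0,0)
Op 2: merge R2<->R0 -> R2=(0,0,0,0) R0=(0,0,0,0)
Op 3: merge R1<->R2 -> R1=(0,0,0,0) R2=(0,0,0,0)
Op 4: inc R3 by 4 -> R3=(0,0,0,4) value=4
Op 5: inc R1 by 2 -> R1=(0,2,0,0) value=2
Op 6: inc R3 by 1 -> R3=(0,0,0,5) value=5
Op 7: inc R0 by 4 -> R0=(4,0,0,0) value=4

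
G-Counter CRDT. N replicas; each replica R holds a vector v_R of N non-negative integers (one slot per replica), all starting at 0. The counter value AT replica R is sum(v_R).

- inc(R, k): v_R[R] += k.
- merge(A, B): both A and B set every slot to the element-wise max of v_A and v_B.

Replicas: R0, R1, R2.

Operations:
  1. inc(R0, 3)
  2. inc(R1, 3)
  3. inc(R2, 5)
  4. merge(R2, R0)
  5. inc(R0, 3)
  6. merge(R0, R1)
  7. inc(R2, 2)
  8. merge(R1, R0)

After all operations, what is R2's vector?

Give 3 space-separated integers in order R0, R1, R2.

Answer: 3 0 7

Derivation:
Op 1: inc R0 by 3 -> R0=(3,0,0) value=3
Op 2: inc R1 by 3 -> R1=(0,3,0) value=3
Op 3: inc R2 by 5 -> R2=(0,0,5) value=5
Op 4: merge R2<->R0 -> R2=(3,0,5) R0=(3,0,5)
Op 5: inc R0 by 3 -> R0=(6,0,5) value=11
Op 6: merge R0<->R1 -> R0=(6,3,5) R1=(6,3,5)
Op 7: inc R2 by 2 -> R2=(3,0,7) value=10
Op 8: merge R1<->R0 -> R1=(6,3,5) R0=(6,3,5)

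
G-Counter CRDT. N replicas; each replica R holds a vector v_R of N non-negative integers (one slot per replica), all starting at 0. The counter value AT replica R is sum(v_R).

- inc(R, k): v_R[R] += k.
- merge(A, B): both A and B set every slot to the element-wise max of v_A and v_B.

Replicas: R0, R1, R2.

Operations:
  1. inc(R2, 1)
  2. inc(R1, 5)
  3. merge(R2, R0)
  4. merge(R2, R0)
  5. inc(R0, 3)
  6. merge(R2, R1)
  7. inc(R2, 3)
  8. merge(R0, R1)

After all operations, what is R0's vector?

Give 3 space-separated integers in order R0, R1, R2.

Answer: 3 5 1

Derivation:
Op 1: inc R2 by 1 -> R2=(0,0,1) value=1
Op 2: inc R1 by 5 -> R1=(0,5,0) value=5
Op 3: merge R2<->R0 -> R2=(0,0,1) R0=(0,0,1)
Op 4: merge R2<->R0 -> R2=(0,0,1) R0=(0,0,1)
Op 5: inc R0 by 3 -> R0=(3,0,1) value=4
Op 6: merge R2<->R1 -> R2=(0,5,1) R1=(0,5,1)
Op 7: inc R2 by 3 -> R2=(0,5,4) value=9
Op 8: merge R0<->R1 -> R0=(3,5,1) R1=(3,5,1)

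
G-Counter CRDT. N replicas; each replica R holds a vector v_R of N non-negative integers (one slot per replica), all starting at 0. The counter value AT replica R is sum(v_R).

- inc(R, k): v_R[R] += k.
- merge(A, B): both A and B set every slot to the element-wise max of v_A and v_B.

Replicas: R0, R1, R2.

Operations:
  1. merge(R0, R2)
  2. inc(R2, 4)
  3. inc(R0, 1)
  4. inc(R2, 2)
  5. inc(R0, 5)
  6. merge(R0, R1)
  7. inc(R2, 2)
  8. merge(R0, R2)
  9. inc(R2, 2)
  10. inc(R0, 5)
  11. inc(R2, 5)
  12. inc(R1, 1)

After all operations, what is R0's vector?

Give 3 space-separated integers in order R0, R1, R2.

Op 1: merge R0<->R2 -> R0=(0,0,0) R2=(0,0,0)
Op 2: inc R2 by 4 -> R2=(0,0,4) value=4
Op 3: inc R0 by 1 -> R0=(1,0,0) value=1
Op 4: inc R2 by 2 -> R2=(0,0,6) value=6
Op 5: inc R0 by 5 -> R0=(6,0,0) value=6
Op 6: merge R0<->R1 -> R0=(6,0,0) R1=(6,0,0)
Op 7: inc R2 by 2 -> R2=(0,0,8) value=8
Op 8: merge R0<->R2 -> R0=(6,0,8) R2=(6,0,8)
Op 9: inc R2 by 2 -> R2=(6,0,10) value=16
Op 10: inc R0 by 5 -> R0=(11,0,8) value=19
Op 11: inc R2 by 5 -> R2=(6,0,15) value=21
Op 12: inc R1 by 1 -> R1=(6,1,0) value=7

Answer: 11 0 8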